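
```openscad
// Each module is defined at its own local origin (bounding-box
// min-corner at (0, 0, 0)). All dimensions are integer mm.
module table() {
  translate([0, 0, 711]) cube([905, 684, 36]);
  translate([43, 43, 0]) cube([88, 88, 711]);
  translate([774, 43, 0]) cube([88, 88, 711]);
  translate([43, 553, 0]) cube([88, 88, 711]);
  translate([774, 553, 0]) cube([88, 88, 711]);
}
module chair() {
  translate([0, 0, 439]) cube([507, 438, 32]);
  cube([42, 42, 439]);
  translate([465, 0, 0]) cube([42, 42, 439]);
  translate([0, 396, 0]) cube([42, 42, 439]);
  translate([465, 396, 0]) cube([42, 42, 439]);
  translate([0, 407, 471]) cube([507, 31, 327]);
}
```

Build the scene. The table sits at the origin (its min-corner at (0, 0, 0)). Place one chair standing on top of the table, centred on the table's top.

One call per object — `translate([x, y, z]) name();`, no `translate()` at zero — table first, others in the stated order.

table();
translate([199, 123, 747]) chair();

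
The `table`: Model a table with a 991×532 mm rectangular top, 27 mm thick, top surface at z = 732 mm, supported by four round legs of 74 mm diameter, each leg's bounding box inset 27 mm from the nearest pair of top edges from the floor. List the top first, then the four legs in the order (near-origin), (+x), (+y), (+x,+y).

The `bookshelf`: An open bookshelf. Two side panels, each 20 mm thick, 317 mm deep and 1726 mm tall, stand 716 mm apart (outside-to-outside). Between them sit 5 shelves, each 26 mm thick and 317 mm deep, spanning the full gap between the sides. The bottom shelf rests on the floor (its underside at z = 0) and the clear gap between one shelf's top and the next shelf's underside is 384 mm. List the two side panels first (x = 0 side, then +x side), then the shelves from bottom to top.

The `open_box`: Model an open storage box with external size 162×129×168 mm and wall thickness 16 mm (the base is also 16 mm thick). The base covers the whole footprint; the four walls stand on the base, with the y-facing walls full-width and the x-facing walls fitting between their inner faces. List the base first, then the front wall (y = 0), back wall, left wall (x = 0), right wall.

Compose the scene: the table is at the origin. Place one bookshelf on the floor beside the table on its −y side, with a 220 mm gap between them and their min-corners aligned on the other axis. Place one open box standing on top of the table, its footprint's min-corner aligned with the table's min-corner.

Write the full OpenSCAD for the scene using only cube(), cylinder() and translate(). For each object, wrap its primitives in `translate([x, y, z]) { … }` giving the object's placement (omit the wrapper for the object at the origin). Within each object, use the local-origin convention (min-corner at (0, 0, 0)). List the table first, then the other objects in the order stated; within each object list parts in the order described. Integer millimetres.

translate([0, 0, 705]) cube([991, 532, 27]);
translate([64, 64, 0]) cylinder(h = 705, r = 37);
translate([927, 64, 0]) cylinder(h = 705, r = 37);
translate([64, 468, 0]) cylinder(h = 705, r = 37);
translate([927, 468, 0]) cylinder(h = 705, r = 37);
translate([0, -537, 0]) {
  cube([20, 317, 1726]);
  translate([696, 0, 0]) cube([20, 317, 1726]);
  translate([20, 0, 0]) cube([676, 317, 26]);
  translate([20, 0, 410]) cube([676, 317, 26]);
  translate([20, 0, 820]) cube([676, 317, 26]);
  translate([20, 0, 1230]) cube([676, 317, 26]);
  translate([20, 0, 1640]) cube([676, 317, 26]);
}
translate([0, 0, 732]) {
  cube([162, 129, 16]);
  translate([0, 0, 16]) cube([162, 16, 152]);
  translate([0, 113, 16]) cube([162, 16, 152]);
  translate([0, 16, 16]) cube([16, 97, 152]);
  translate([146, 16, 16]) cube([16, 97, 152]);
}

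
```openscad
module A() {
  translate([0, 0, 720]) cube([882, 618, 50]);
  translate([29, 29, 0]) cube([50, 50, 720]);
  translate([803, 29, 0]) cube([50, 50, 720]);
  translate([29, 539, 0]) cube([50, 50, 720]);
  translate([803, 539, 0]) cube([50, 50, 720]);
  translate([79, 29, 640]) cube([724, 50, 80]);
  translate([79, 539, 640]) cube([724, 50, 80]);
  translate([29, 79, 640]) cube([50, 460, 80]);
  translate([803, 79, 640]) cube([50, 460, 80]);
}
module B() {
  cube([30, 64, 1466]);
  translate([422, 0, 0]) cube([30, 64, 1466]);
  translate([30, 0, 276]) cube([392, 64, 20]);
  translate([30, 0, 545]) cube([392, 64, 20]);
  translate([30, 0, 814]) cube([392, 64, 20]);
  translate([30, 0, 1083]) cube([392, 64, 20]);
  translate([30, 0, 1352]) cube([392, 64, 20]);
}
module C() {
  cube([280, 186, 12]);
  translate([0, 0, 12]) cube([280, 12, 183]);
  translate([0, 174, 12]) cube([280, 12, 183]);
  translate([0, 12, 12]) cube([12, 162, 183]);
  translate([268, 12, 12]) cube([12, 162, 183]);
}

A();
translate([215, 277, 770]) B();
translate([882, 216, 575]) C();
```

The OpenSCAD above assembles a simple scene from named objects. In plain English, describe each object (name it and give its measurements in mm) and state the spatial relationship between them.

A is a rectangular dining table. The top is 882×618×50 mm with its upper surface at z = 770 mm. It stands on four 50×50 mm square legs, each inset 29 mm from the nearest pair of top edges, running from the floor to the underside of the top. Four apron rails, 50 mm thick and 80 mm tall, run between adjacent legs with their top edges flush with the underside of the top and their outer faces flush with the legs' outer faces.

B is a wooden ladder with two side rails of 30×64 mm section and 1466 mm height, set 452 mm apart overall. Between them run 5 rectangular rungs (64 mm deep, 20 mm thick), front faces flush with the rails' −y face. The bottom of the first rung is 276 mm above the floor and each subsequent rung is 269 mm higher than the one below.

C is an open storage box with external size 280×186×195 mm and wall thickness 12 mm (the base is also 12 mm thick). The base covers the whole footprint; the four walls stand on the base, with the y-facing walls full-width and the x-facing walls fitting between their inner faces.

The ladder is on top of the table, centred. The open box is beside the table with their tops flush at z = 770.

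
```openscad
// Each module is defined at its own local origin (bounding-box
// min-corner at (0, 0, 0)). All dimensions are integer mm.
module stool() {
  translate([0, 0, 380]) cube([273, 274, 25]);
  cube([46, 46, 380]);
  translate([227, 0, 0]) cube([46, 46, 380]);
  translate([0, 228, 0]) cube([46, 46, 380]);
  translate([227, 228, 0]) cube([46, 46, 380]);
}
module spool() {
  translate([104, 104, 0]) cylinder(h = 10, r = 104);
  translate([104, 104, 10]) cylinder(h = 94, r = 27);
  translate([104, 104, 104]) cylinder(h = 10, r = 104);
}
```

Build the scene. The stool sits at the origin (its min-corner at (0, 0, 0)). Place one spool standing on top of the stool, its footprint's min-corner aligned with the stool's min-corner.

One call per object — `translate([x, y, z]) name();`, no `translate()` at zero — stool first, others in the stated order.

stool();
translate([0, 0, 405]) spool();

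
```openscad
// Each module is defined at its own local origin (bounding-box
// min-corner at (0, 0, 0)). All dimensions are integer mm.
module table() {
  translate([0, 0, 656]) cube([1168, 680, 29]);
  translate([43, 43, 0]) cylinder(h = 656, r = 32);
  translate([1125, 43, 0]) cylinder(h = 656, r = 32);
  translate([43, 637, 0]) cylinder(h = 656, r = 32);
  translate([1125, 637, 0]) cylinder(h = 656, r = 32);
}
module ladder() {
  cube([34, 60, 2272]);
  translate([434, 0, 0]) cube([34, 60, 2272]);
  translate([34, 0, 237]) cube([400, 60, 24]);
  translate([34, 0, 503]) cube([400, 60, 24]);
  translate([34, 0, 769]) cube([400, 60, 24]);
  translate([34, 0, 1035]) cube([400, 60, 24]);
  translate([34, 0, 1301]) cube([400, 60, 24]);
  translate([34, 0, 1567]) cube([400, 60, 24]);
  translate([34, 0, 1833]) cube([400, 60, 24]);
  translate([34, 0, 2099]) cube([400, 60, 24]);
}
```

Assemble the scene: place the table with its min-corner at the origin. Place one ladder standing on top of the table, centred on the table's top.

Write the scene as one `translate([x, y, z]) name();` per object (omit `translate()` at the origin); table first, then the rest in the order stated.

table();
translate([350, 310, 685]) ladder();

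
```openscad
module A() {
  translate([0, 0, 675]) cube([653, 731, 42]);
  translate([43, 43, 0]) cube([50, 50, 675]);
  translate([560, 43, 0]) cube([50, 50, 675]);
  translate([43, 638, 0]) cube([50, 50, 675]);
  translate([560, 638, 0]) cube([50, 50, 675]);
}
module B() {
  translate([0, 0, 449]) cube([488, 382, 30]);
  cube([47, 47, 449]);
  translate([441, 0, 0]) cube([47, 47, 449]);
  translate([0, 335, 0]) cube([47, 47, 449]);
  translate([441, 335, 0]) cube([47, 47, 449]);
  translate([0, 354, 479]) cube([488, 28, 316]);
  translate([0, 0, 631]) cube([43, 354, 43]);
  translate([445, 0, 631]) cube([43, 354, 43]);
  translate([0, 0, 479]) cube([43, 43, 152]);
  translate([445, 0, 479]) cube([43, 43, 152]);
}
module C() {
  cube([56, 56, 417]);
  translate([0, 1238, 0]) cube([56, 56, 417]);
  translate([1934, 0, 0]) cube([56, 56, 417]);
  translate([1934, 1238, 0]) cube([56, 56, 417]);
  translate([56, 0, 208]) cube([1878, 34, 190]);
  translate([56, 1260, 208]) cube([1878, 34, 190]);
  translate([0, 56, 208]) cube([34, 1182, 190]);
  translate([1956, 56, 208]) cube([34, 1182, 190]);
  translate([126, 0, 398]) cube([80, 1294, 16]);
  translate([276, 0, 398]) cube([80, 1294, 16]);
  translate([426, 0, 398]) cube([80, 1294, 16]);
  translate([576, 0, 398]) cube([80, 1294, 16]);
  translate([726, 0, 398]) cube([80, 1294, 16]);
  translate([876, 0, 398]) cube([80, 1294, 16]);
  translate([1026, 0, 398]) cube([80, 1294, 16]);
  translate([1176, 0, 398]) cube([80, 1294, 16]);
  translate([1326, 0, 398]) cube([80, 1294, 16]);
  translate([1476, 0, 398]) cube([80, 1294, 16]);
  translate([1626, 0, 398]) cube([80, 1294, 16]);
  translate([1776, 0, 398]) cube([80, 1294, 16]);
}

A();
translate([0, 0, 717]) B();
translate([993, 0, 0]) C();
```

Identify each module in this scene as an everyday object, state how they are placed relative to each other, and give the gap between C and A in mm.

The bed frame's nearest face is 340 mm from the table's +x face.

A is a table. B is a chair. C is a bed frame. The chair is on top of the table. The bed frame is on the floor beside the table on its +x side. The gap between the bed frame and the table is 340 mm.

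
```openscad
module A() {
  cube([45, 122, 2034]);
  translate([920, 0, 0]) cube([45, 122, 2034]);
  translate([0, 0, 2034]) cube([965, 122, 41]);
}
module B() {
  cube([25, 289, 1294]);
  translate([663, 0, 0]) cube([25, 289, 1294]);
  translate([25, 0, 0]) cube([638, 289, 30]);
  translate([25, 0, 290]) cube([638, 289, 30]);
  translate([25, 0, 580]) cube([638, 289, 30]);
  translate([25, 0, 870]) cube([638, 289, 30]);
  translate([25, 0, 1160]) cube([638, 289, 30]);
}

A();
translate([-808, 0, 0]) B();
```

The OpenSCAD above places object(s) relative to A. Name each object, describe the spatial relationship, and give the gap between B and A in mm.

The bookshelf's nearest face is 120 mm from the door frame's −x face.

A is a door frame. B is a bookshelf. The bookshelf is on the floor beside the door frame on its −x side. The gap between the bookshelf and the door frame is 120 mm.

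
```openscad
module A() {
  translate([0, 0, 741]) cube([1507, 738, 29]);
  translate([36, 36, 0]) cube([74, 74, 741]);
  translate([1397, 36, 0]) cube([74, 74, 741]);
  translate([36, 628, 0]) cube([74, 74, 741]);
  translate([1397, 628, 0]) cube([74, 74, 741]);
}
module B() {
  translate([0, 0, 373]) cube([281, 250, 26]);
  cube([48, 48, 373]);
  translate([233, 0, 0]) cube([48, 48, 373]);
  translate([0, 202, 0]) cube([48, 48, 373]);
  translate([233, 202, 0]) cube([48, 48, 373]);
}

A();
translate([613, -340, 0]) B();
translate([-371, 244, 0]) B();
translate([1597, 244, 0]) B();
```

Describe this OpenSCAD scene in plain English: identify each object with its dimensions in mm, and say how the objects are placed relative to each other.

A is a table with a 1507×738 mm rectangular top, 29 mm thick, top surface at z = 770 mm, supported by four 74×74 mm square legs, each inset 36 mm from the nearest pair of top edges, running from the floor.

B is a four-legged stool. The seat is a 281×250×26 mm slab whose top surface is at z = 399 mm; four square legs, each 48×48 mm in cross-section, run from the floor (z = 0) to the underside of the seat, each flush with a corner of the seat.

Three stools sit around the table at the −y, −x, +x sides.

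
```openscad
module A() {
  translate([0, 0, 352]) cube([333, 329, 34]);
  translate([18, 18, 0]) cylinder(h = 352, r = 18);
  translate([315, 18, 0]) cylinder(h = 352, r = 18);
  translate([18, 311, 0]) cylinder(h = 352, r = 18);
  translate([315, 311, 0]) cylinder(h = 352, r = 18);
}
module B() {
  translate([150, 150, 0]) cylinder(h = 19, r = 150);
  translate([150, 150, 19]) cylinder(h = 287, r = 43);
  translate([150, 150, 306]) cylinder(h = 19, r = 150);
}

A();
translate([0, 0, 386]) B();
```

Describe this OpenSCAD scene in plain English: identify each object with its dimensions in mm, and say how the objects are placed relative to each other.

A is a four-legged stool. The seat is a 333×329×34 mm slab whose top surface is at z = 386 mm; four round legs, each 36 mm in diameter, run from the floor (z = 0) to the underside of the seat, each leg's axis is inset half a diameter from the nearest pair of seat edges (so the leg's bounding box is flush with the corner).

B is a spool: two coaxial disc flanges of radius 150 mm and thickness 19 mm, joined by a core cylinder of radius 43 mm and height 287 mm. The lower flange rests on z = 0 and the three cylinders share a vertical axis.

The spool is on top of the stool.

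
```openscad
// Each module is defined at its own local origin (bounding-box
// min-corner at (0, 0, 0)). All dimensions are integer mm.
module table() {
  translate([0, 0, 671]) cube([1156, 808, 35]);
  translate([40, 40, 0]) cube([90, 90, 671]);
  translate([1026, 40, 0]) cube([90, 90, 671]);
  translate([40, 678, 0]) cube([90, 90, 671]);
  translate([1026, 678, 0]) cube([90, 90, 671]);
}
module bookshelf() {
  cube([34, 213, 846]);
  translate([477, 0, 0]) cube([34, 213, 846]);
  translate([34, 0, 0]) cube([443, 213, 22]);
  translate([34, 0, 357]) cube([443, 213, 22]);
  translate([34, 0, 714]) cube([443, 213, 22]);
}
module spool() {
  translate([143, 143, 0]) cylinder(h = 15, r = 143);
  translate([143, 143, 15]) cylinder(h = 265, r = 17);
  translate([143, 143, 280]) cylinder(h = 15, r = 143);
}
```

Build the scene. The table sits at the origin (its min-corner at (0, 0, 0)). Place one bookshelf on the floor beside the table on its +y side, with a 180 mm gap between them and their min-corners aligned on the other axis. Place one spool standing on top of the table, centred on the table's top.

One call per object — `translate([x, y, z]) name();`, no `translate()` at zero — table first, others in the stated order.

table();
translate([0, 988, 0]) bookshelf();
translate([435, 261, 706]) spool();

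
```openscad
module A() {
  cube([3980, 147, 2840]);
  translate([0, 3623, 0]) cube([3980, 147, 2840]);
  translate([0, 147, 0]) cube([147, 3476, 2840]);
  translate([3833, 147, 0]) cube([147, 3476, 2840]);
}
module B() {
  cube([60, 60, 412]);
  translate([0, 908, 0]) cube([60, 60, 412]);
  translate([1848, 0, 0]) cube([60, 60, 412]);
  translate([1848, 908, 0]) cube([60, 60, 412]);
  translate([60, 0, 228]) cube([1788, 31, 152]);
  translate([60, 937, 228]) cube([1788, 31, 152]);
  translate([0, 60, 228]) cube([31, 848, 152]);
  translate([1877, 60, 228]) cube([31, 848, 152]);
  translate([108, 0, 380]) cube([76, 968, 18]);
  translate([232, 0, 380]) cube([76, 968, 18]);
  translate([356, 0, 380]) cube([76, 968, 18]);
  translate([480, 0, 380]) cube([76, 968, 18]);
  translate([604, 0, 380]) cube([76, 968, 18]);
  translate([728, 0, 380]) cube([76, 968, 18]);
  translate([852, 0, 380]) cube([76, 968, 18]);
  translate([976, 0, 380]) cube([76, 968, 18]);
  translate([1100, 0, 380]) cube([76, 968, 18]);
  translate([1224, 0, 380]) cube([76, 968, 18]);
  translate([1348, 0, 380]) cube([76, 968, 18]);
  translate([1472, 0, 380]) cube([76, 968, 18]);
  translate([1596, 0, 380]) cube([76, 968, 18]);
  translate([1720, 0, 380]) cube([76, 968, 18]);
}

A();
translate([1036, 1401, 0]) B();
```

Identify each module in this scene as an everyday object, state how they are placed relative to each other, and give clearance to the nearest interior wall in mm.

A is a house frame. B is a bed frame. The bed frame sits inside the house frame, centred. The clearance to the nearest interior wall is 889 mm.

Clearances: x = 889, y = 1254; minimum 889 mm.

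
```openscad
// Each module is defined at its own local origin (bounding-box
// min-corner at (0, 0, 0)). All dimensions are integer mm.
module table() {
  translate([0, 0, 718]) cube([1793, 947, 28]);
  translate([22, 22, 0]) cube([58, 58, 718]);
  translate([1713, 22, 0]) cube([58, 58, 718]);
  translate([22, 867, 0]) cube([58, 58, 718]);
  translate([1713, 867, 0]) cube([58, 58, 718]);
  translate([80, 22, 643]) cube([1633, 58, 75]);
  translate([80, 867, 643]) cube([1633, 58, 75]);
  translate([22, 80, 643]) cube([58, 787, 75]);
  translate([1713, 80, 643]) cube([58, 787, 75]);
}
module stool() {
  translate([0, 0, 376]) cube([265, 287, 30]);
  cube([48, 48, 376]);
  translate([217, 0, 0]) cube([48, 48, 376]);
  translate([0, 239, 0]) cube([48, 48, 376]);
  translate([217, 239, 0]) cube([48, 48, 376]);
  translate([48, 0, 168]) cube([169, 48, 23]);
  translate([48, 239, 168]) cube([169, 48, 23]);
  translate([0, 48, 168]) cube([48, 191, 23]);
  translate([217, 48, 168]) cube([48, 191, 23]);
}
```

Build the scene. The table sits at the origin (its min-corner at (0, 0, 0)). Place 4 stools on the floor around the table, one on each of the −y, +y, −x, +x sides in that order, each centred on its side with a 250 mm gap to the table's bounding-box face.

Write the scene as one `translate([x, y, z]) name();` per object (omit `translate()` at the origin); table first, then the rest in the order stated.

table();
translate([764, -537, 0]) stool();
translate([764, 1197, 0]) stool();
translate([-515, 330, 0]) stool();
translate([2043, 330, 0]) stool();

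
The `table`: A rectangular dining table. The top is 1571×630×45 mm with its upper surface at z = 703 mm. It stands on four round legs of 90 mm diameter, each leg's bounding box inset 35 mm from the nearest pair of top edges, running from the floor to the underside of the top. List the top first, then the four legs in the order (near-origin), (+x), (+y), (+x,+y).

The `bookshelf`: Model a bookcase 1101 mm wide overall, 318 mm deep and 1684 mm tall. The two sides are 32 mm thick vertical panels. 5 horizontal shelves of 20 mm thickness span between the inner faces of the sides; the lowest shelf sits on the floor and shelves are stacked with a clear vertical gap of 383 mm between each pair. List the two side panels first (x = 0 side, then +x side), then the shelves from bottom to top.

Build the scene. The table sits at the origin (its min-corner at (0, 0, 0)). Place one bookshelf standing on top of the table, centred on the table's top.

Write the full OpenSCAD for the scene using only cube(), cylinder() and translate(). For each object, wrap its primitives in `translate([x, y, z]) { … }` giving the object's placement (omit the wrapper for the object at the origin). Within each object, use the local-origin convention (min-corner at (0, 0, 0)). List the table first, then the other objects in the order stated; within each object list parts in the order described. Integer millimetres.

translate([0, 0, 658]) cube([1571, 630, 45]);
translate([80, 80, 0]) cylinder(h = 658, r = 45);
translate([1491, 80, 0]) cylinder(h = 658, r = 45);
translate([80, 550, 0]) cylinder(h = 658, r = 45);
translate([1491, 550, 0]) cylinder(h = 658, r = 45);
translate([235, 156, 703]) {
  cube([32, 318, 1684]);
  translate([1069, 0, 0]) cube([32, 318, 1684]);
  translate([32, 0, 0]) cube([1037, 318, 20]);
  translate([32, 0, 403]) cube([1037, 318, 20]);
  translate([32, 0, 806]) cube([1037, 318, 20]);
  translate([32, 0, 1209]) cube([1037, 318, 20]);
  translate([32, 0, 1612]) cube([1037, 318, 20]);
}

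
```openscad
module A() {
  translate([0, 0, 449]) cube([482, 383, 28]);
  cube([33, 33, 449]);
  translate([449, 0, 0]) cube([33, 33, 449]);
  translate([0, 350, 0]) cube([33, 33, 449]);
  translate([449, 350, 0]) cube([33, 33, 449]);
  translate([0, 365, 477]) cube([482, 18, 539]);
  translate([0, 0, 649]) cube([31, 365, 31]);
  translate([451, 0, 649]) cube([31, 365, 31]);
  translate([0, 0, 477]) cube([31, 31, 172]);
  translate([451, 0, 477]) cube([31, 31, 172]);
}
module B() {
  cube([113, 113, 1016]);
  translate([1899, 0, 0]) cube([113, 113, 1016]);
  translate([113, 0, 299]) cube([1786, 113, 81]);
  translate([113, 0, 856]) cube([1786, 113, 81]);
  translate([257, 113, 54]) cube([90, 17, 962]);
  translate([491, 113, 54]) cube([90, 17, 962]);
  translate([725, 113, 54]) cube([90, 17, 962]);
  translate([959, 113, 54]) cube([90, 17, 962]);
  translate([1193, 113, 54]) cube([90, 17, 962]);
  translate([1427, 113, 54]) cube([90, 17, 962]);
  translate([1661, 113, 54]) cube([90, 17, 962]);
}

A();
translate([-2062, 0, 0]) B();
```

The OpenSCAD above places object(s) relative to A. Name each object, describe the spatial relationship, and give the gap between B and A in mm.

A is a chair. B is a fence section. The fence section is on the floor beside the chair on its −x side. The gap between the fence section and the chair is 50 mm.

The fence section's nearest face is 50 mm from the chair's −x face.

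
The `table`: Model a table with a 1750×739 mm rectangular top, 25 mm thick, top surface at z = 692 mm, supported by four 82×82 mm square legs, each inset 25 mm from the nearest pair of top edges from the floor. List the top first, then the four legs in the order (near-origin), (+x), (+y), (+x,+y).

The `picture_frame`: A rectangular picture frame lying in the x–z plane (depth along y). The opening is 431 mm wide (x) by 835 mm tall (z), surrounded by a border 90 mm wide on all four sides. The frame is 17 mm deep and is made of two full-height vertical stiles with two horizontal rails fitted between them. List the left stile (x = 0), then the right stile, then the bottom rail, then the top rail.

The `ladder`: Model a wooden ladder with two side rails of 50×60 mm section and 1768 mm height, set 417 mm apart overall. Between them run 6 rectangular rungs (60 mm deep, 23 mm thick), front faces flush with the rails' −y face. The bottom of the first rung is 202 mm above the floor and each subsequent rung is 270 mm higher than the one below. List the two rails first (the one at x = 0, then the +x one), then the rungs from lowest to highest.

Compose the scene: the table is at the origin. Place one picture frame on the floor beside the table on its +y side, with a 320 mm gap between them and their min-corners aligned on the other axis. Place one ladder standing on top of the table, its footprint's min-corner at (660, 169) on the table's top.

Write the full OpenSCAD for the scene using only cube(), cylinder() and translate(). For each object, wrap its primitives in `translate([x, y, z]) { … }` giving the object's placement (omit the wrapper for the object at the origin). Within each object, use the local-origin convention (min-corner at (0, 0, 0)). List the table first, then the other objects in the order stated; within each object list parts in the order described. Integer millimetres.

translate([0, 0, 667]) cube([1750, 739, 25]);
translate([25, 25, 0]) cube([82, 82, 667]);
translate([1643, 25, 0]) cube([82, 82, 667]);
translate([25, 632, 0]) cube([82, 82, 667]);
translate([1643, 632, 0]) cube([82, 82, 667]);
translate([0, 1059, 0]) {
  cube([90, 17, 1015]);
  translate([521, 0, 0]) cube([90, 17, 1015]);
  translate([90, 0, 0]) cube([431, 17, 90]);
  translate([90, 0, 925]) cube([431, 17, 90]);
}
translate([660, 169, 692]) {
  cube([50, 60, 1768]);
  translate([367, 0, 0]) cube([50, 60, 1768]);
  translate([50, 0, 202]) cube([317, 60, 23]);
  translate([50, 0, 472]) cube([317, 60, 23]);
  translate([50, 0, 742]) cube([317, 60, 23]);
  translate([50, 0, 1012]) cube([317, 60, 23]);
  translate([50, 0, 1282]) cube([317, 60, 23]);
  translate([50, 0, 1552]) cube([317, 60, 23]);
}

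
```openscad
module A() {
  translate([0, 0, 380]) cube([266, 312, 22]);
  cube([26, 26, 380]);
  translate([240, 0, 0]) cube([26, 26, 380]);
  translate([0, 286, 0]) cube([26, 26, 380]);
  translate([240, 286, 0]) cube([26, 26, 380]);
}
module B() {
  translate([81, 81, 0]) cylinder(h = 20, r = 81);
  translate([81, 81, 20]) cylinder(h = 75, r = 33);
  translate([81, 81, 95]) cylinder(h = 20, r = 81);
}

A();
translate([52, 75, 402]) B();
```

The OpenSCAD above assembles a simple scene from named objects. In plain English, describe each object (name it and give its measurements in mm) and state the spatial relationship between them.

A is a four-legged stool. The seat is 266×312 mm, 22 mm thick, top at z = 402 mm. It stands on four square legs, each 26×26 mm in cross-section, from z = 0 to the seat underside, each flush with a corner of the seat.

B is a spool: two coaxial disc flanges of radius 81 mm and thickness 20 mm, joined by a core cylinder of radius 33 mm and height 75 mm. The lower flange rests on z = 0 and the three cylinders share a vertical axis.

The spool is on top of the stool, centred.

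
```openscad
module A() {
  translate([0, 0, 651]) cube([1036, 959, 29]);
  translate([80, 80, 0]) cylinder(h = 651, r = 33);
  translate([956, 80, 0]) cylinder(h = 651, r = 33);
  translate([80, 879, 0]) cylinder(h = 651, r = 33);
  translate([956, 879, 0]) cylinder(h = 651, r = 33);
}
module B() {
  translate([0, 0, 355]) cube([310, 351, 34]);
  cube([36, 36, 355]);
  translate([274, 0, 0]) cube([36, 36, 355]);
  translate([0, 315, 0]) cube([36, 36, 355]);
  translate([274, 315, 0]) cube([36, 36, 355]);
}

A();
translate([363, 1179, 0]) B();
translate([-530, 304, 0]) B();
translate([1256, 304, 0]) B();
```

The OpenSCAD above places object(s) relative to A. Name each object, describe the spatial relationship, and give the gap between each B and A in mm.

A is a table. B is a stool. Three stools sit around the table at the +y, −x, +x sides. The gap between each stool and the table is 220 mm.

Each stool's nearest face is 220 mm from the table's bounding box.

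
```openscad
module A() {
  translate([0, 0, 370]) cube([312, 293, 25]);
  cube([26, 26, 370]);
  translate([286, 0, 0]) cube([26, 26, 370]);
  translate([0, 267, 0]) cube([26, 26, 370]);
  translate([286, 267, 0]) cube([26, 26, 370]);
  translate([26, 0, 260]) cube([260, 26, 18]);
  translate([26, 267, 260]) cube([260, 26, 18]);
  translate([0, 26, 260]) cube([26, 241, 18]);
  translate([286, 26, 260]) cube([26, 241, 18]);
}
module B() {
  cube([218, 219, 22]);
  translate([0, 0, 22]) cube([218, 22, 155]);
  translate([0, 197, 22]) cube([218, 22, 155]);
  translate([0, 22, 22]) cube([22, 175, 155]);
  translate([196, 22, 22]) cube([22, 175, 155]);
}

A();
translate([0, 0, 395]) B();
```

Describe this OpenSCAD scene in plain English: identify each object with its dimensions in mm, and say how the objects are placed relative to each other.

A is a four-legged stool. The seat is 312×293 mm, 25 mm thick, top at z = 395 mm. It stands on four square legs, each 26×26 mm in cross-section, from z = 0 to the seat underside, each flush with a corner of the seat. Four stretchers, 26 mm wide and 18 mm tall, connect adjacent legs with their undersides at z = 260 mm, each running between the inner faces of the legs it joins and aligned with the legs' outer faces on the other axis.

B is an open storage box with external size 218×219×177 mm and wall thickness 22 mm (the base is also 22 mm thick). The base covers the whole footprint; the four walls stand on the base, with the y-facing walls full-width and the x-facing walls fitting between their inner faces.

The open box is on top of the stool.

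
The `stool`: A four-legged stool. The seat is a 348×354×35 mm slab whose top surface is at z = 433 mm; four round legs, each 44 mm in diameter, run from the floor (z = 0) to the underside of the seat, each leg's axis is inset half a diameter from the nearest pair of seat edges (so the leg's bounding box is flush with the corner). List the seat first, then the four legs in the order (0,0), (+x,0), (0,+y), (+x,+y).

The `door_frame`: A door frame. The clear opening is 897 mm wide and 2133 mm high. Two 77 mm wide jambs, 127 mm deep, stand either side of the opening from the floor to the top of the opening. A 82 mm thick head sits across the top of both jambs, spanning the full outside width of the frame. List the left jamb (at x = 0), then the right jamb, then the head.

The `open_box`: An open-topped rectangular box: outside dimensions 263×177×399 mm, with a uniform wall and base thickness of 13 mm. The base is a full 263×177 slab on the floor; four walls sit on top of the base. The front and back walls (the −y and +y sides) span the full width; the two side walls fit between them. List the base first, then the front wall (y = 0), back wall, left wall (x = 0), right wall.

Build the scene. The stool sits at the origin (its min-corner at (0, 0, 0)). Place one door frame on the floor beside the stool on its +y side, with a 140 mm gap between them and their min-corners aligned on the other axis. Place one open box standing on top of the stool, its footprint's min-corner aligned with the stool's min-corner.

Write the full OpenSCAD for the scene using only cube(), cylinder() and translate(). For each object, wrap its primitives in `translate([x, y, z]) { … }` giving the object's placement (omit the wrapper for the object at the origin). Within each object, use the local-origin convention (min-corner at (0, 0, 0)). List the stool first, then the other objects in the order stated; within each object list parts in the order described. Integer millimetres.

translate([0, 0, 398]) cube([348, 354, 35]);
translate([22, 22, 0]) cylinder(h = 398, r = 22);
translate([326, 22, 0]) cylinder(h = 398, r = 22);
translate([22, 332, 0]) cylinder(h = 398, r = 22);
translate([326, 332, 0]) cylinder(h = 398, r = 22);
translate([0, 494, 0]) {
  cube([77, 127, 2133]);
  translate([974, 0, 0]) cube([77, 127, 2133]);
  translate([0, 0, 2133]) cube([1051, 127, 82]);
}
translate([0, 0, 433]) {
  cube([263, 177, 13]);
  translate([0, 0, 13]) cube([263, 13, 386]);
  translate([0, 164, 13]) cube([263, 13, 386]);
  translate([0, 13, 13]) cube([13, 151, 386]);
  translate([250, 13, 13]) cube([13, 151, 386]);
}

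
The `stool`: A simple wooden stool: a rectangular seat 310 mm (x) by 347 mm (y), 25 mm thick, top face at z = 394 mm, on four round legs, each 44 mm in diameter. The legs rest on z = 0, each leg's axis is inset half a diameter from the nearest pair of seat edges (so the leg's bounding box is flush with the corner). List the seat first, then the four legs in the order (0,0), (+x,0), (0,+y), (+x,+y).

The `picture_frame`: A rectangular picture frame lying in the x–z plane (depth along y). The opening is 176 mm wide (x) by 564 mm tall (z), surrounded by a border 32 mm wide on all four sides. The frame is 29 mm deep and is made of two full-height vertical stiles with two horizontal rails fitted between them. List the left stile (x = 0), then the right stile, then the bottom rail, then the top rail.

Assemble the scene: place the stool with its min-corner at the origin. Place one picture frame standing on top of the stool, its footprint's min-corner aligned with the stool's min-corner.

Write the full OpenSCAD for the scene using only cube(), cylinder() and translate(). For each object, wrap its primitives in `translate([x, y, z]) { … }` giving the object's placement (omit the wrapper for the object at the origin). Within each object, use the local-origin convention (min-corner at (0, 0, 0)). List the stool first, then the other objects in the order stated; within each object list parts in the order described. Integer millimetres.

translate([0, 0, 369]) cube([310, 347, 25]);
translate([22, 22, 0]) cylinder(h = 369, r = 22);
translate([288, 22, 0]) cylinder(h = 369, r = 22);
translate([22, 325, 0]) cylinder(h = 369, r = 22);
translate([288, 325, 0]) cylinder(h = 369, r = 22);
translate([0, 0, 394]) {
  cube([32, 29, 628]);
  translate([208, 0, 0]) cube([32, 29, 628]);
  translate([32, 0, 0]) cube([176, 29, 32]);
  translate([32, 0, 596]) cube([176, 29, 32]);
}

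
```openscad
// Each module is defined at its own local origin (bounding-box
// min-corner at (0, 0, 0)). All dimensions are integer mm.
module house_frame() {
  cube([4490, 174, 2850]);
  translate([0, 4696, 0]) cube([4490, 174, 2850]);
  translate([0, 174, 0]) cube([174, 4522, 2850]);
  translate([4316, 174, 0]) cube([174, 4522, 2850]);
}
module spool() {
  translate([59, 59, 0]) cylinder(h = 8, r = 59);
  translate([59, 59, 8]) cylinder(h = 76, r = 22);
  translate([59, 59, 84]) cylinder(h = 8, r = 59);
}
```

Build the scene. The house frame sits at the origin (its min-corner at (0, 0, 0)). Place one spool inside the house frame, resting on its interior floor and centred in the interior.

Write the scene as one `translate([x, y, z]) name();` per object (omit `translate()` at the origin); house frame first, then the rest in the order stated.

house_frame();
translate([2186, 2376, 0]) spool();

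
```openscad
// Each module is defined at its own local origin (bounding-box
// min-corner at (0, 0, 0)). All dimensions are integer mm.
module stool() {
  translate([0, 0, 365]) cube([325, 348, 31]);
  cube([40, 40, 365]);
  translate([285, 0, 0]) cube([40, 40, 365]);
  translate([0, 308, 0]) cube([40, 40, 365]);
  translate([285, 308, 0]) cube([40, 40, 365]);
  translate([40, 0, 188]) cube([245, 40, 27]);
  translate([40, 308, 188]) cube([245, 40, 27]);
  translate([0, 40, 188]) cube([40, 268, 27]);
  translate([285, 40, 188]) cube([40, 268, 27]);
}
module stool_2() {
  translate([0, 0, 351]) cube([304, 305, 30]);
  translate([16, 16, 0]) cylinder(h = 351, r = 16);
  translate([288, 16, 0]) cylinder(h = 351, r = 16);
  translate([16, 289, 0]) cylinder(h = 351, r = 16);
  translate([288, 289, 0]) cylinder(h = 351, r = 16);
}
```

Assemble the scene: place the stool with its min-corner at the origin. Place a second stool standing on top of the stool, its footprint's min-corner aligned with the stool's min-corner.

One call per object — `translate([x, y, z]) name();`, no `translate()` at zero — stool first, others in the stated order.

stool();
translate([0, 0, 396]) stool_2();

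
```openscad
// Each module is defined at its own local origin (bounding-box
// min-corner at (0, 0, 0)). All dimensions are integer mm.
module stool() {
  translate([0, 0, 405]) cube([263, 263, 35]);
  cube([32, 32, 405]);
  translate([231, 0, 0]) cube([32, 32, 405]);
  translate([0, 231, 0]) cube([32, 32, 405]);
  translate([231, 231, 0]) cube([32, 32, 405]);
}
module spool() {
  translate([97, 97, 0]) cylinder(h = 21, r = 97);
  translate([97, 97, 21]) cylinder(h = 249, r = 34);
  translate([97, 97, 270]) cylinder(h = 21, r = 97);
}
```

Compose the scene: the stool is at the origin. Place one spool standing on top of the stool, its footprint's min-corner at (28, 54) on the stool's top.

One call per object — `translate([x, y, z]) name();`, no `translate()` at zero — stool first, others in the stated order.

stool();
translate([28, 54, 440]) spool();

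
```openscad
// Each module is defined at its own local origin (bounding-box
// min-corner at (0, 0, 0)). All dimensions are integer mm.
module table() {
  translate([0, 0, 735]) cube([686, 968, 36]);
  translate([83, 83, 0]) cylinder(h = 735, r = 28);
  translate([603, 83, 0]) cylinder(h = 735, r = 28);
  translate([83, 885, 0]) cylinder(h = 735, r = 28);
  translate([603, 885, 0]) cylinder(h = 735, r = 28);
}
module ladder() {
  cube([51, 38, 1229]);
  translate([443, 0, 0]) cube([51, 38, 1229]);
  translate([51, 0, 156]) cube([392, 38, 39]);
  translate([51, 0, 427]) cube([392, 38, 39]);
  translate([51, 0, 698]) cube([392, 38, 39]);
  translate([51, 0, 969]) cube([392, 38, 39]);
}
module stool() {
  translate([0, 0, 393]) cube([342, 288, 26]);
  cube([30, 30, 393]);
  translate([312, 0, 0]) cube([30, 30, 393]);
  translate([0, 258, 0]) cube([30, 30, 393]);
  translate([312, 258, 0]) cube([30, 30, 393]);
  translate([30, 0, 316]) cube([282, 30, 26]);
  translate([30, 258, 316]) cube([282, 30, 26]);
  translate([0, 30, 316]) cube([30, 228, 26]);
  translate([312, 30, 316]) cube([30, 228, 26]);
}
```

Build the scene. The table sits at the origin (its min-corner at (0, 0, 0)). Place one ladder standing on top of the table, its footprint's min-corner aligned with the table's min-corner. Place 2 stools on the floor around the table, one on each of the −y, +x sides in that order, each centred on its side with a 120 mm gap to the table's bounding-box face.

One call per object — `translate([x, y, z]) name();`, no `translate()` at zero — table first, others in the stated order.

table();
translate([0, 0, 771]) ladder();
translate([172, -408, 0]) stool();
translate([806, 340, 0]) stool();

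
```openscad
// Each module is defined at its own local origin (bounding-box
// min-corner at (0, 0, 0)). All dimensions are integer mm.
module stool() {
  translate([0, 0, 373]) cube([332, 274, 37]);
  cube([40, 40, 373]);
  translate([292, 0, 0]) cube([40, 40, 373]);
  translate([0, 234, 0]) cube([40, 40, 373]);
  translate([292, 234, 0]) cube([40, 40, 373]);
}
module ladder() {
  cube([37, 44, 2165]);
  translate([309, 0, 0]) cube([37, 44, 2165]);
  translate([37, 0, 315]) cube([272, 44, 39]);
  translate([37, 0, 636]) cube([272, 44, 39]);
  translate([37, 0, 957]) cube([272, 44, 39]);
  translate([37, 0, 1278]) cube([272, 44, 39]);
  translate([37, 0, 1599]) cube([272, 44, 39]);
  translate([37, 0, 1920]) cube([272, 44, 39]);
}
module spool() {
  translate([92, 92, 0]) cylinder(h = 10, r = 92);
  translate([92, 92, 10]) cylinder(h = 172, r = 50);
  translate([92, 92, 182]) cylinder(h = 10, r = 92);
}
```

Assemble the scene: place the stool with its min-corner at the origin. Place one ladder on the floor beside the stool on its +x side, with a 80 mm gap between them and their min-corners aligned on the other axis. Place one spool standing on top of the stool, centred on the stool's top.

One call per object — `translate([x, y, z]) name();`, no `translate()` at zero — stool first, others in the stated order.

stool();
translate([412, 0, 0]) ladder();
translate([74, 45, 410]) spool();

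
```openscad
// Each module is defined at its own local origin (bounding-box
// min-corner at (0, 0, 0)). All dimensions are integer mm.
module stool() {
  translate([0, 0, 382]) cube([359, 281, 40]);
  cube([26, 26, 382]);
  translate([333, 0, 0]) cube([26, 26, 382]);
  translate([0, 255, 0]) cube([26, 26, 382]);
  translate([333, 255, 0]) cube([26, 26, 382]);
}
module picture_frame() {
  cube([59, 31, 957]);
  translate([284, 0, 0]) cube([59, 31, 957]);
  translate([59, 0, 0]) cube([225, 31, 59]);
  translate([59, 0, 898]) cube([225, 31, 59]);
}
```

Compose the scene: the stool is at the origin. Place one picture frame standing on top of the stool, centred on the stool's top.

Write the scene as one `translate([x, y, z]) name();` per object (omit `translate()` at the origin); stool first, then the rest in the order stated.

stool();
translate([8, 125, 422]) picture_frame();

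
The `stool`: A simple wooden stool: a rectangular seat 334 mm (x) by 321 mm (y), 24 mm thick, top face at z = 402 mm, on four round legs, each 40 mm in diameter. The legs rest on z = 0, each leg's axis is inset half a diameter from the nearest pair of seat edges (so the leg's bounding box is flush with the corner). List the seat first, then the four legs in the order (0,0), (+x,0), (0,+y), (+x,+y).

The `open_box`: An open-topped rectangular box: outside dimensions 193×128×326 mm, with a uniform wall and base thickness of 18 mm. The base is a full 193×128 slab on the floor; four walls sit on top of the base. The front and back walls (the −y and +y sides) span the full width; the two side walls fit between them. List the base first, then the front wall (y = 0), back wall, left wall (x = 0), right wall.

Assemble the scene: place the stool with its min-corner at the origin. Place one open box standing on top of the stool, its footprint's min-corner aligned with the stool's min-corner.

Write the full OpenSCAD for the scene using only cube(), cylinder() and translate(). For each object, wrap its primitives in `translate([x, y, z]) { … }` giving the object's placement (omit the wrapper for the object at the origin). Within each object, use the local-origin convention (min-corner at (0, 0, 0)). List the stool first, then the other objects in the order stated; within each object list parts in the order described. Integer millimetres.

translate([0, 0, 378]) cube([334, 321, 24]);
translate([20, 20, 0]) cylinder(h = 378, r = 20);
translate([314, 20, 0]) cylinder(h = 378, r = 20);
translate([20, 301, 0]) cylinder(h = 378, r = 20);
translate([314, 301, 0]) cylinder(h = 378, r = 20);
translate([0, 0, 402]) {
  cube([193, 128, 18]);
  translate([0, 0, 18]) cube([193, 18, 308]);
  translate([0, 110, 18]) cube([193, 18, 308]);
  translate([0, 18, 18]) cube([18, 92, 308]);
  translate([175, 18, 18]) cube([18, 92, 308]);
}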